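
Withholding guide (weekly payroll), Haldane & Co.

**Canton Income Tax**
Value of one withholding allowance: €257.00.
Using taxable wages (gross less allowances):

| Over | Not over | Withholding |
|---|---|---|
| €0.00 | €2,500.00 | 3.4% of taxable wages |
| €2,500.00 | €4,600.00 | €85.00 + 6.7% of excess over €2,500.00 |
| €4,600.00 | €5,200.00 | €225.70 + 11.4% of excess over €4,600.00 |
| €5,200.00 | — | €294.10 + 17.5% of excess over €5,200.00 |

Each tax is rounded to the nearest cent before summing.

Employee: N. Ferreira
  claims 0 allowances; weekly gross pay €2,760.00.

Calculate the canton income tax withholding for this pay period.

€102.42

Canton Income Tax: taxable = €2,760.00
  €85.00 + 6.7% × (€2,760.00 − €2,500.00) = €85.00 + 6.7% × €260.00 = €102.42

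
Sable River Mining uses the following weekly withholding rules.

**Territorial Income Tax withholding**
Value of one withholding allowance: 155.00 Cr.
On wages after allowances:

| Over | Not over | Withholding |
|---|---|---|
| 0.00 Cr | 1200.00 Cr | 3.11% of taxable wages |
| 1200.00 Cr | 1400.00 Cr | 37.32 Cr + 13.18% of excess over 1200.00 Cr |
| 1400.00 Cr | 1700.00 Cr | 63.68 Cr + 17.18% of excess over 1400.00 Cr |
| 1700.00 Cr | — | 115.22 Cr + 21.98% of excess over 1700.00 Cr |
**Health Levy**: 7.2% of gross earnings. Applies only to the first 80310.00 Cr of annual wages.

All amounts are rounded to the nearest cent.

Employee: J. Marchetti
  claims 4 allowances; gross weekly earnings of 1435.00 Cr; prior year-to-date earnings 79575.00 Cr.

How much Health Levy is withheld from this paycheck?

52.92 Cr

Health Levy: cap 80310.00 Cr − YTD 79575.00 Cr = 735.00 Cr subject; 7.2% × 735.00 Cr = 52.92 Cr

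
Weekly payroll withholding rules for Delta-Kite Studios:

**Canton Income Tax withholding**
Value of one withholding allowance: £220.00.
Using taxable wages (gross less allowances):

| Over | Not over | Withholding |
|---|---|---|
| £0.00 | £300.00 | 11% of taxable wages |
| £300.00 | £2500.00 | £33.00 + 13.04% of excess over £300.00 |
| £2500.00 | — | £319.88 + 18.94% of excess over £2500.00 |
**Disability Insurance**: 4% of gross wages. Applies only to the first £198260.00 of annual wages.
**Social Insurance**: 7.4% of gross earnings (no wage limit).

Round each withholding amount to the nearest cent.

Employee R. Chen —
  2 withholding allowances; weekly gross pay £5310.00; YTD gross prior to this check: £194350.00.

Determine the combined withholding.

Canton Income Tax: taxable = £5310.00 − 2×£220.00 = £4870.00
  £319.88 + 18.94% × (£4870.00 − £2500.00) = £319.88 + 18.94% × £2370.00 = £768.76
Disability Insurance: cap £198260.00 − YTD £194350.00 = £3910.00 subject; 4% × £3910.00 = £156.40
Social Insurance: 7.4% × £5310.00 = £392.94
Total: £768.76 + £156.40 + £392.94 = £1318.10

£1318.10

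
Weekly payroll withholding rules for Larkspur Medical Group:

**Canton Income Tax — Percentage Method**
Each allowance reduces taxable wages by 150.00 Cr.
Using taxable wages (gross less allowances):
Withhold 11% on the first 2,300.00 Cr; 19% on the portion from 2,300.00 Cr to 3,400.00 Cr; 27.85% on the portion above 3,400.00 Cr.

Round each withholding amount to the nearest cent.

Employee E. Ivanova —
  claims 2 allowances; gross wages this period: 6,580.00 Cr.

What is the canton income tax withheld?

1,264.08 Cr

Canton Income Tax: taxable = 6,580.00 Cr − 2×150.00 Cr = 6,280.00 Cr
  462.00 Cr + 27.85% × (6,280.00 Cr − 3,400.00 Cr) = 462.00 Cr + 27.85% × 2,880.00 Cr = 1,264.08 Cr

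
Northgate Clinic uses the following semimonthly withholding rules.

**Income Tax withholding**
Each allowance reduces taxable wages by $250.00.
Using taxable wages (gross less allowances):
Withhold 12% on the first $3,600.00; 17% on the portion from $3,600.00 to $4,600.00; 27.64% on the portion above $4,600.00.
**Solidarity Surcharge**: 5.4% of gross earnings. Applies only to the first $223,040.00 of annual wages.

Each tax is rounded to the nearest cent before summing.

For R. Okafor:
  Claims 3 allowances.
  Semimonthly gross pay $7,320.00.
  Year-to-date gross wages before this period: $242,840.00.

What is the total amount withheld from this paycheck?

$1,146.51

Income Tax: taxable = $7,320.00 − 3×$250.00 = $6,570.00
  $602.00 + 27.64% × ($6,570.00 − $4,600.00) = $602.00 + 27.64% × $1,970.00 = $1,146.51
Solidarity Surcharge: YTD $242,840.00 ≥ cap $223,040.00 → $0.00
Total: $1,146.51 + $0.00 = $1,146.51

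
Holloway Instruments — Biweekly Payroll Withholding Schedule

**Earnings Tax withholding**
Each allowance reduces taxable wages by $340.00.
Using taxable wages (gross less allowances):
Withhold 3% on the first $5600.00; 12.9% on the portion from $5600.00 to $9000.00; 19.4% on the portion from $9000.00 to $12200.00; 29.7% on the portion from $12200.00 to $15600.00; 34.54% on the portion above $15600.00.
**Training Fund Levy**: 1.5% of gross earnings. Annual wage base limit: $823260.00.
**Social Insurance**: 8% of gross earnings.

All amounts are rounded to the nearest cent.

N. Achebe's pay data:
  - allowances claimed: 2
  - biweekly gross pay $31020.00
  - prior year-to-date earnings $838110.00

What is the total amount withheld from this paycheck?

Earnings Tax: taxable = $31020.00 − 2×$340.00 = $30340.00
  $2237.20 + 34.54% × ($30340.00 − $15600.00) = $2237.20 + 34.54% × $14740.00 = $7328.40
Training Fund Levy: YTD $838110.00 ≥ cap $823260.00 → $0.00
Social Insurance: 8% × $31020.00 = $2481.60
Total: $7328.40 + $0.00 + $2481.60 = $9810.00

$9810.00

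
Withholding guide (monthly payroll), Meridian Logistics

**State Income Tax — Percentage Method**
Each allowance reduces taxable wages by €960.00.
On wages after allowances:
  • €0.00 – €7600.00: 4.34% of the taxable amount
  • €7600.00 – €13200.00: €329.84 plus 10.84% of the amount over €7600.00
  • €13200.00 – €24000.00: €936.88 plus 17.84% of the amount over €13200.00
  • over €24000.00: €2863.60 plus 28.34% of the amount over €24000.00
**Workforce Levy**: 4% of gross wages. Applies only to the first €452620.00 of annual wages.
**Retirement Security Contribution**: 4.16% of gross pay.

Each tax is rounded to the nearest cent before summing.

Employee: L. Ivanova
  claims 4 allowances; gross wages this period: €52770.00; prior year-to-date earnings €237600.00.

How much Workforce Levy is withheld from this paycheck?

Workforce Levy: 4% × €52770.00 = €2110.80

€2110.80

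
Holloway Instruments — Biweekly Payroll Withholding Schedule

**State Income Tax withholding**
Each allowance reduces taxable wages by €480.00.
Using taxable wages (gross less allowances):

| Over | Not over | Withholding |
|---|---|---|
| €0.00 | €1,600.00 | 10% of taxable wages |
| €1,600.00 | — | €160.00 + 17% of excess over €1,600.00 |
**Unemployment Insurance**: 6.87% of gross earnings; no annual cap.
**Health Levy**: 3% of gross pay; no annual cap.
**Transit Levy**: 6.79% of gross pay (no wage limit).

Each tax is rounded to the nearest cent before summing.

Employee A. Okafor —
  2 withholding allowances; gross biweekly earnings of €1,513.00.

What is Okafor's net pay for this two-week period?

€1,205.64

State Income Tax: taxable = €1,513.00 − 2×€480.00 = €553.00
  10% × €553.00 = €55.30
Unemployment Insurance: 6.87% × €1,513.00 = €103.94
Health Levy: 3% × €1,513.00 = €45.39
Transit Levy: 6.79% × €1,513.00 = €102.73
Total withheld: €55.30 + €103.94 + €45.39 + €102.73 = €307.36
Net pay: €1,513.00 − €307.36 = €1,205.64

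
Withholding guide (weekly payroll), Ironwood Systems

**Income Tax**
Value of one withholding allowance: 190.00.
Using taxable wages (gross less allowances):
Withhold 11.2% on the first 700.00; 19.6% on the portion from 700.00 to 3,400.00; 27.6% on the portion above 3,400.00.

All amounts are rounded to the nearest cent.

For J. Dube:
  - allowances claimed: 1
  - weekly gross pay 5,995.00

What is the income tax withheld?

Income Tax: taxable = 5,995.00 − 1×190.00 = 5,805.00
  607.60 + 27.6% × (5,805.00 − 3,400.00) = 607.60 + 27.6% × 2,405.00 = 1,271.38

1,271.38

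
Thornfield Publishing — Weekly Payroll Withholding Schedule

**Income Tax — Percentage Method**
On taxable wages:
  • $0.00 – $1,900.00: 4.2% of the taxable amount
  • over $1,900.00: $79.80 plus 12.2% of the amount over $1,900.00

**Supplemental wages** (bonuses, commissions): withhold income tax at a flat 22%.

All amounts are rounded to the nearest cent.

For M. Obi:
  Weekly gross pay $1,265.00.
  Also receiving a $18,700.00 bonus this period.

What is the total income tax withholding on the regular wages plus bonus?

Income Tax: taxable = $1,265.00
  4.2% × $1,265.00 = $53.13
Supplemental (22% flat on bonus): 22% × $18,700.00 = $4,114.00
Total income tax: $53.13 + $4,114.00 = $4,167.13

$4,167.13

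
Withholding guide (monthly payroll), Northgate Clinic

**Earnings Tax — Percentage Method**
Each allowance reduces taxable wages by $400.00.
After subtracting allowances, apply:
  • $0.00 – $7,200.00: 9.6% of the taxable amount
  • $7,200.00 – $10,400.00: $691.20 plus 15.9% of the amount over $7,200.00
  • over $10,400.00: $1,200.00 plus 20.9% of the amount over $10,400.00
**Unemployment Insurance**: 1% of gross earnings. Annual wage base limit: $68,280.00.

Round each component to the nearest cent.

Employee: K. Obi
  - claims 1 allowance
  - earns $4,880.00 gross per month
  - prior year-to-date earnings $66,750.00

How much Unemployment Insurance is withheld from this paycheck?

$15.30

Unemployment Insurance: cap $68,280.00 − YTD $66,750.00 = $1,530.00 subject; 1% × $1,530.00 = $15.30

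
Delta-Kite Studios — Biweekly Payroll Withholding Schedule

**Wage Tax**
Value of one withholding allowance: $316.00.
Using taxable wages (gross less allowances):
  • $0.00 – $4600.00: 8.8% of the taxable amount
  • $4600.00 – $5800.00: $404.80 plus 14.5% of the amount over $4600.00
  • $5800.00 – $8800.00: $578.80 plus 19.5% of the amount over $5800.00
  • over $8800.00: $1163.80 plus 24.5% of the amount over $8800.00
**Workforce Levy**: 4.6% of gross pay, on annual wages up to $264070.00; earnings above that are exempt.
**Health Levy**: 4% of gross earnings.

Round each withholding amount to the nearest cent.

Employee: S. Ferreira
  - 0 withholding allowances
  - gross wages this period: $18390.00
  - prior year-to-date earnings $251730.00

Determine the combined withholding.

Wage Tax: taxable = $18390.00
  $1163.80 + 24.5% × ($18390.00 − $8800.00) = $1163.80 + 24.5% × $9590.00 = $3513.35
Workforce Levy: cap $264070.00 − YTD $251730.00 = $12340.00 subject; 4.6% × $12340.00 = $567.64
Health Levy: 4% × $18390.00 = $735.60
Total: $3513.35 + $567.64 + $735.60 = $4816.59

$4816.59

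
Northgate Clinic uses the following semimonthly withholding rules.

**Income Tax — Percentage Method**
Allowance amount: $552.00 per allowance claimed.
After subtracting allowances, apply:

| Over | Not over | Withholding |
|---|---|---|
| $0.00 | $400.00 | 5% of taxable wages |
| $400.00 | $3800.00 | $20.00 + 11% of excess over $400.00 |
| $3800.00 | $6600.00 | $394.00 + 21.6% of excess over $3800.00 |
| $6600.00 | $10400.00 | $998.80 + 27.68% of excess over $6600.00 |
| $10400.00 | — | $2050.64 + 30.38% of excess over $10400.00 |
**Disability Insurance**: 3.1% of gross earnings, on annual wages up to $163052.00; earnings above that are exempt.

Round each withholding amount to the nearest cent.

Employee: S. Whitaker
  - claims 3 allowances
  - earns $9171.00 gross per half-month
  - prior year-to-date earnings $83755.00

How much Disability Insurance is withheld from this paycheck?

Disability Insurance: 3.1% × $9171.00 = $284.30

$284.30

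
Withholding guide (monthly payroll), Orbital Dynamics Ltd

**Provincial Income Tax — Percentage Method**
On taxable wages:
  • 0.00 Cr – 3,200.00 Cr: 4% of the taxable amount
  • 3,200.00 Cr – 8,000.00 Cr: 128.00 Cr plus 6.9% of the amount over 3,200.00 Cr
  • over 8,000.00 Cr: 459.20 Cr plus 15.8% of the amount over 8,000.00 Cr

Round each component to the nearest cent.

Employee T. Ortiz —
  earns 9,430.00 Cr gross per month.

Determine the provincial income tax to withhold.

Provincial Income Tax: taxable = 9,430.00 Cr
  459.20 Cr + 15.8% × (9,430.00 Cr − 8,000.00 Cr) = 459.20 Cr + 15.8% × 1,430.00 Cr = 685.14 Cr

685.14 Cr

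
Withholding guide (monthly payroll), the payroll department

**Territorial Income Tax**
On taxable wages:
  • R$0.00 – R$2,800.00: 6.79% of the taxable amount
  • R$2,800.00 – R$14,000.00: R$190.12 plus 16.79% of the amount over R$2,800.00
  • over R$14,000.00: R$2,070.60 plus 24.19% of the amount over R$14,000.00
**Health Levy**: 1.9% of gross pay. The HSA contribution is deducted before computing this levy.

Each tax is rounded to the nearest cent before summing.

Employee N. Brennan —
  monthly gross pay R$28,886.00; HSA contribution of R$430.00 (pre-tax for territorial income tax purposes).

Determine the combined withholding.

Territorial Income Tax: taxable = R$28,886.00 − R$430.00 = R$28,456.00
  R$2,070.60 + 24.19% × (R$28,456.00 − R$14,000.00) = R$2,070.60 + 24.19% × R$14,456.00 = R$5,567.51
Health Levy: 1.9% × R$28,456.00 = R$540.66
Total: R$5,567.51 + R$540.66 = R$6,108.17

R$6,108.17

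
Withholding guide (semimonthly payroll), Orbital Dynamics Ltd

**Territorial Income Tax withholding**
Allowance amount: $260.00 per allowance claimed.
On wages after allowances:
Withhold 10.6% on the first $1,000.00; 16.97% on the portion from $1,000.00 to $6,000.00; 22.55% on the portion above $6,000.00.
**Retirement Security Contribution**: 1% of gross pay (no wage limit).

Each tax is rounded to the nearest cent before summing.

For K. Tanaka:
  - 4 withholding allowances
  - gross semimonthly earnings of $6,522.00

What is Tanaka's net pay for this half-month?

Territorial Income Tax: taxable = $6,522.00 − 4×$260.00 = $5,482.00
  $106.00 + 16.97% × ($5,482.00 − $1,000.00) = $106.00 + 16.97% × $4,482.00 = $866.60
Retirement Security Contribution: 1% × $6,522.00 = $65.22
Total withheld: $866.60 + $65.22 = $931.82
Net pay: $6,522.00 − $931.82 = $5,590.18

$5,590.18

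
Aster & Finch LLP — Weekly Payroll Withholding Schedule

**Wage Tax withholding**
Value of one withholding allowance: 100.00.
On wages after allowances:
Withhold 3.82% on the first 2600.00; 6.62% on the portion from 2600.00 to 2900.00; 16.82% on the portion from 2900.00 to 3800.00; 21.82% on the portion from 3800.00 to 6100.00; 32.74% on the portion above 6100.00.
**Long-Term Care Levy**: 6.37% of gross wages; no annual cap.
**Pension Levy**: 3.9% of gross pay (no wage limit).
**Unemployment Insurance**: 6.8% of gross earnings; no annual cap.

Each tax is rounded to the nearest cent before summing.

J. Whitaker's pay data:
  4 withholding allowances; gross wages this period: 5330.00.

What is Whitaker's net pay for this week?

Wage Tax: taxable = 5330.00 − 4×100.00 = 4930.00
  270.56 + 21.82% × (4930.00 − 3800.00) = 270.56 + 21.82% × 1130.00 = 517.13
Long-Term Care Levy: 6.37% × 5330.00 = 339.52
Pension Levy: 3.9% × 5330.00 = 207.87
Unemployment Insurance: 6.8% × 5330.00 = 362.44
Total withheld: 517.13 + 339.52 + 207.87 + 362.44 = 1426.96
Net pay: 5330.00 − 1426.96 = 3903.04

3903.04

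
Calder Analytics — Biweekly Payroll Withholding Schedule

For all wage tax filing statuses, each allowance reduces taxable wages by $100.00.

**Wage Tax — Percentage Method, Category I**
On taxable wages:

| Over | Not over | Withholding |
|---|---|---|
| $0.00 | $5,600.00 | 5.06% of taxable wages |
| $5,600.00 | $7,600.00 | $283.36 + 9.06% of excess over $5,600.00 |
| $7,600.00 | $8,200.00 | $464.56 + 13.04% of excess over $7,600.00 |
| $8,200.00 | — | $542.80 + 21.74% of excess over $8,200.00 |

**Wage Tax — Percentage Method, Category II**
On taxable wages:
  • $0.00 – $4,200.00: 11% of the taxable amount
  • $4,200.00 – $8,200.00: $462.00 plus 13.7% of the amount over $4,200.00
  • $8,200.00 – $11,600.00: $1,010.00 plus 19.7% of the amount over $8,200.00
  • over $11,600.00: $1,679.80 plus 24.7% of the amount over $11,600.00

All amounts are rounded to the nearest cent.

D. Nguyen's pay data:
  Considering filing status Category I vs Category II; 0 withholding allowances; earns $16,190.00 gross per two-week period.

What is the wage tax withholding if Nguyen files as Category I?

$2,279.83

Wage Tax (Category I): taxable = $16,190.00
  $542.80 + 21.74% × ($16,190.00 − $8,200.00) = $542.80 + 21.74% × $7,990.00 = $2,279.83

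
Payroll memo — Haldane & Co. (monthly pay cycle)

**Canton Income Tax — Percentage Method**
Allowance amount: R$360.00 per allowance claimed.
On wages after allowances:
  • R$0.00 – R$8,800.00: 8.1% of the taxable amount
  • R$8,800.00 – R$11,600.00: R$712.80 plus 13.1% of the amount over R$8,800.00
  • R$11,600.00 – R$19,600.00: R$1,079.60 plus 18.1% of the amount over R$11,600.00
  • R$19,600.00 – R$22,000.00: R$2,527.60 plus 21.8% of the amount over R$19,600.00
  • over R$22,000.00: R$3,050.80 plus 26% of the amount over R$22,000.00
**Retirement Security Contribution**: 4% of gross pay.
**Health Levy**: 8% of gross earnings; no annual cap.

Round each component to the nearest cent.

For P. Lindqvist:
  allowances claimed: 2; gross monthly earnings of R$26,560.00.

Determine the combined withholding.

R$7,236.40

Canton Income Tax: taxable = R$26,560.00 − 2×R$360.00 = R$25,840.00
  R$3,050.80 + 26% × (R$25,840.00 − R$22,000.00) = R$3,050.80 + 26% × R$3,840.00 = R$4,049.20
Retirement Security Contribution: 4% × R$26,560.00 = R$1,062.40
Health Levy: 8% × R$26,560.00 = R$2,124.80
Total: R$4,049.20 + R$1,062.40 + R$2,124.80 = R$7,236.40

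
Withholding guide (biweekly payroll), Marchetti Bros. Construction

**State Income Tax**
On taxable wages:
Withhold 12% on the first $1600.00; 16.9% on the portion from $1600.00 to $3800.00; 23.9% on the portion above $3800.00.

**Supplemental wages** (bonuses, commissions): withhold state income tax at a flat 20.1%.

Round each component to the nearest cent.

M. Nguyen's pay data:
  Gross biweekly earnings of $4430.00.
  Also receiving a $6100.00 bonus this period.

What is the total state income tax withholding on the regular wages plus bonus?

$1940.47

State Income Tax: taxable = $4430.00
  $563.80 + 23.9% × ($4430.00 − $3800.00) = $563.80 + 23.9% × $630.00 = $714.37
Supplemental (20.1% flat on bonus): 20.1% × $6100.00 = $1226.10
Total state income tax: $714.37 + $1226.10 = $1940.47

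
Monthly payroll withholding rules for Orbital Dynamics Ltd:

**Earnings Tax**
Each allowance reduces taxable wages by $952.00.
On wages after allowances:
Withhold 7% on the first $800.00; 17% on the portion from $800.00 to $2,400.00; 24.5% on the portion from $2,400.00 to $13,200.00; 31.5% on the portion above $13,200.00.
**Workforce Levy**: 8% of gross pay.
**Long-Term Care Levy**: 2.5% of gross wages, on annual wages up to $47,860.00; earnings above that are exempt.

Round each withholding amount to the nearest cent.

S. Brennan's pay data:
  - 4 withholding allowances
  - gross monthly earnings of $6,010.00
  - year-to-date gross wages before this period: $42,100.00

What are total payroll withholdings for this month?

Earnings Tax: taxable = $6,010.00 − 4×$952.00 = $2,202.00
  $56.00 + 17% × ($2,202.00 − $800.00) = $56.00 + 17% × $1,402.00 = $294.34
Workforce Levy: 8% × $6,010.00 = $480.80
Long-Term Care Levy: cap $47,860.00 − YTD $42,100.00 = $5,760.00 subject; 2.5% × $5,760.00 = $144.00
Total: $294.34 + $480.80 + $144.00 = $919.14

$919.14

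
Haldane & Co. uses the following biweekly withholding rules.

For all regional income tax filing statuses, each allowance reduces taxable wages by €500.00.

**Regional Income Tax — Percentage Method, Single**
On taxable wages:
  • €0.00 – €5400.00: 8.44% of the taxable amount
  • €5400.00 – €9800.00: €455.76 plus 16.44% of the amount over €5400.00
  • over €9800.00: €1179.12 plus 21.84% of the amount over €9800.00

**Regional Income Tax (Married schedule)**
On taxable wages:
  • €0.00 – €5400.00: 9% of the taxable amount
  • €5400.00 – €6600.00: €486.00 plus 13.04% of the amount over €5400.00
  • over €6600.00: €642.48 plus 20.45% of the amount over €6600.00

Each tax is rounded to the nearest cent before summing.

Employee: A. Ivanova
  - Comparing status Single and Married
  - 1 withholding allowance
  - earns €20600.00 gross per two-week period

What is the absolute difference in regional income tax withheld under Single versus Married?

€25.41

Regional Income Tax (Single): taxable = €20600.00 − 1×€500.00 = €20100.00
  €1179.12 + 21.84% × (€20100.00 − €9800.00) = €1179.12 + 21.84% × €10300.00 = €3428.64
Regional Income Tax (Married): taxable = €20600.00 − 1×€500.00 = €20100.00
  €642.48 + 20.45% × (€20100.00 − €6600.00) = €642.48 + 20.45% × €13500.00 = €3403.23
Difference: |€3428.64 − €3403.23| = €25.41 (higher under Single)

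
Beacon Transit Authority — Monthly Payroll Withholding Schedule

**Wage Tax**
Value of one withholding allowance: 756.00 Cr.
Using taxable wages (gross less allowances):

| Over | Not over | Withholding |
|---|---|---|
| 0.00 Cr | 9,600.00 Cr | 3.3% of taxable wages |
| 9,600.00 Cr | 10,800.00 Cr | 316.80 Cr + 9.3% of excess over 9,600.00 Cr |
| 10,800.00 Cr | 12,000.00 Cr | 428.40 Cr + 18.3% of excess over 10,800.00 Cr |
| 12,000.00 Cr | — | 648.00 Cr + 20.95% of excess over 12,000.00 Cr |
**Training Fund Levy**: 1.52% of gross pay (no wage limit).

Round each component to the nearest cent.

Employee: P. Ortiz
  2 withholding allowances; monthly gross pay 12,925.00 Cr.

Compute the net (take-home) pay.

Wage Tax: taxable = 12,925.00 Cr − 2×756.00 Cr = 11,413.00 Cr
  428.40 Cr + 18.3% × (11,413.00 Cr − 10,800.00 Cr) = 428.40 Cr + 18.3% × 613.00 Cr = 540.58 Cr
Training Fund Levy: 1.52% × 12,925.00 Cr = 196.46 Cr
Total withheld: 540.58 Cr + 196.46 Cr = 737.04 Cr
Net pay: 12,925.00 Cr − 737.04 Cr = 12,187.96 Cr

12,187.96 Cr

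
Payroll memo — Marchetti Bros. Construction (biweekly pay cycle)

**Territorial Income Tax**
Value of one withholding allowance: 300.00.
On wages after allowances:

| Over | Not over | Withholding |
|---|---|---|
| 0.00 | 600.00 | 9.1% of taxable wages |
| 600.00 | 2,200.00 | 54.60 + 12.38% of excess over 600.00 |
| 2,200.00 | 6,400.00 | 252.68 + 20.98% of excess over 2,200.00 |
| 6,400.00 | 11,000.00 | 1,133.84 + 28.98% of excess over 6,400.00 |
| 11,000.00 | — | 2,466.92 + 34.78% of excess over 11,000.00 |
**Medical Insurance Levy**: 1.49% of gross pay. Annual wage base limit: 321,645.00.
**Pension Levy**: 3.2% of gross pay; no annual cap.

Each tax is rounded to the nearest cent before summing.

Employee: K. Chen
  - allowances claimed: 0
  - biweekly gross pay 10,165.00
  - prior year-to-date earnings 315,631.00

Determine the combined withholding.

Territorial Income Tax: taxable = 10,165.00
  1,133.84 + 28.98% × (10,165.00 − 6,400.00) = 1,133.84 + 28.98% × 3,765.00 = 2,224.94
Medical Insurance Levy: cap 321,645.00 − YTD 315,631.00 = 6,014.00 subject; 1.49% × 6,014.00 = 89.61
Pension Levy: 3.2% × 10,165.00 = 325.28
Total: 2,224.94 + 89.61 + 325.28 = 2,639.83

2,639.83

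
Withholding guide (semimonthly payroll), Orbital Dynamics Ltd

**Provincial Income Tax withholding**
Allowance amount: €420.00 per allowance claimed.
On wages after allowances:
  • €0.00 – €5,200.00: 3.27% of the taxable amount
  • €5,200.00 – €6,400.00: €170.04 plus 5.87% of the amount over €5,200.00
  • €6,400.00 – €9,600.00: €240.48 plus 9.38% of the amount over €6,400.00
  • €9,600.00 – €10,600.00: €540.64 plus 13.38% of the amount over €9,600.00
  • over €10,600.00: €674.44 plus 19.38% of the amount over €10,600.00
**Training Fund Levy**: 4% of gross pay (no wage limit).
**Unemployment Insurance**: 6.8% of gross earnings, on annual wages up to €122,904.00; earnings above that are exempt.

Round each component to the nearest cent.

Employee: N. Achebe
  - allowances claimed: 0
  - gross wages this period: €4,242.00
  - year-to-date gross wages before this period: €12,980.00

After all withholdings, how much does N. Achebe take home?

€3,645.15

Provincial Income Tax: taxable = €4,242.00
  3.27% × €4,242.00 = €138.71
Training Fund Levy: 4% × €4,242.00 = €169.68
Unemployment Insurance: 6.8% × €4,242.00 = €288.46
Total withheld: €138.71 + €169.68 + €288.46 = €596.85
Net pay: €4,242.00 − €596.85 = €3,645.15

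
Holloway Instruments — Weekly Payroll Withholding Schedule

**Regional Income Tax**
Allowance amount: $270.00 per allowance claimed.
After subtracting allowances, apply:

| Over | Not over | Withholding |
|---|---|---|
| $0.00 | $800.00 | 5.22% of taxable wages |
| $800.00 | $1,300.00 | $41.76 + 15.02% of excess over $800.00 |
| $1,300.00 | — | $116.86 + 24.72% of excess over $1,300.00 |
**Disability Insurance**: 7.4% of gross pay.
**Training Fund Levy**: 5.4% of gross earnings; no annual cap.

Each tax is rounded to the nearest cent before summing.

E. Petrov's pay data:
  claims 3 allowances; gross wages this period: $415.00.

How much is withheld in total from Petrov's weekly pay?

$53.12

Regional Income Tax: taxable = $415.00 − 3×$270.00 = $-395.00
  Taxable ≤ 0 → $0.00
Disability Insurance: 7.4% × $415.00 = $30.71
Training Fund Levy: 5.4% × $415.00 = $22.41
Total: $0.00 + $30.71 + $22.41 = $53.12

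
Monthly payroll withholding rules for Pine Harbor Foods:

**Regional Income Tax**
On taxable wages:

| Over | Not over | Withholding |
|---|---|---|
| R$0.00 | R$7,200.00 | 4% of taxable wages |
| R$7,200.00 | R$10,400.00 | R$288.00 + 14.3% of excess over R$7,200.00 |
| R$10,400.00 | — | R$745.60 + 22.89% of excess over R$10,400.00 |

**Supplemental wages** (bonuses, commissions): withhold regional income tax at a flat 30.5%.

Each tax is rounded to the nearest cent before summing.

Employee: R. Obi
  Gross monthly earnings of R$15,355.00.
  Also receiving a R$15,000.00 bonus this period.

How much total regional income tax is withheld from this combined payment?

Regional Income Tax: taxable = R$15,355.00
  R$745.60 + 22.89% × (R$15,355.00 − R$10,400.00) = R$745.60 + 22.89% × R$4,955.00 = R$1,879.80
Supplemental (30.5% flat on bonus): 30.5% × R$15,000.00 = R$4,575.00
Total regional income tax: R$1,879.80 + R$4,575.00 = R$6,454.80

R$6,454.80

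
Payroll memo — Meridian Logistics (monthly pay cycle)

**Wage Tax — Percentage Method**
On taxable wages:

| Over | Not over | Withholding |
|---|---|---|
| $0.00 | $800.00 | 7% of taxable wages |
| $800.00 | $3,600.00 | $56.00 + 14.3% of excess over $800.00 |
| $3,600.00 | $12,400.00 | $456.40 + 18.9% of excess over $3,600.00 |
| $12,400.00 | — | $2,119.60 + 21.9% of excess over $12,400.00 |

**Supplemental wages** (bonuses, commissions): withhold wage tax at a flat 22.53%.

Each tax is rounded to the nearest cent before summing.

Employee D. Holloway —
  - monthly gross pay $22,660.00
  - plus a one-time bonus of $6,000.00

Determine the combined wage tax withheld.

Wage Tax: taxable = $22,660.00
  $2,119.60 + 21.9% × ($22,660.00 − $12,400.00) = $2,119.60 + 21.9% × $10,260.00 = $4,366.54
Supplemental (22.53% flat on bonus): 22.53% × $6,000.00 = $1,351.80
Total wage tax: $4,366.54 + $1,351.80 = $5,718.34

$5,718.34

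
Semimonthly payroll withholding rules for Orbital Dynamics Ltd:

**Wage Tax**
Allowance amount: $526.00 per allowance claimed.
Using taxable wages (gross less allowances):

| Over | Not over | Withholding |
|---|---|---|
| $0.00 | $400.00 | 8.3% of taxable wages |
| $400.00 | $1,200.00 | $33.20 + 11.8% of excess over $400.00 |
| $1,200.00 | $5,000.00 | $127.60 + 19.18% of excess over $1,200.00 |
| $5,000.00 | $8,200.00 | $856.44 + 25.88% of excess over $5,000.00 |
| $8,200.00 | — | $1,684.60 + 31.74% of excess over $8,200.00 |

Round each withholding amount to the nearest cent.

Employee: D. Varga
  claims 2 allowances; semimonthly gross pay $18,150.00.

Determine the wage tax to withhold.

Wage Tax: taxable = $18,150.00 − 2×$526.00 = $17,098.00
  $1,684.60 + 31.74% × ($17,098.00 − $8,200.00) = $1,684.60 + 31.74% × $8,898.00 = $4,508.83

$4,508.83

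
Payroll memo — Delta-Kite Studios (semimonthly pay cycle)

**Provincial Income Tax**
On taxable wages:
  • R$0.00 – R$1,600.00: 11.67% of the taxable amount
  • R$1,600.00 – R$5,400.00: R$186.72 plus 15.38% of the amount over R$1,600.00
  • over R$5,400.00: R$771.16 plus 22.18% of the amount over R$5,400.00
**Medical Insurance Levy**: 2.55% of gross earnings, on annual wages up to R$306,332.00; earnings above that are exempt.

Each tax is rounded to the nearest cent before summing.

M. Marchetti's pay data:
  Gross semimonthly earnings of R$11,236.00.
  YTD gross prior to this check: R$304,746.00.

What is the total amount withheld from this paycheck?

R$2,106.02

Provincial Income Tax: taxable = R$11,236.00
  R$771.16 + 22.18% × (R$11,236.00 − R$5,400.00) = R$771.16 + 22.18% × R$5,836.00 = R$2,065.58
Medical Insurance Levy: cap R$306,332.00 − YTD R$304,746.00 = R$1,586.00 subject; 2.55% × R$1,586.00 = R$40.44
Total: R$2,065.58 + R$40.44 = R$2,106.02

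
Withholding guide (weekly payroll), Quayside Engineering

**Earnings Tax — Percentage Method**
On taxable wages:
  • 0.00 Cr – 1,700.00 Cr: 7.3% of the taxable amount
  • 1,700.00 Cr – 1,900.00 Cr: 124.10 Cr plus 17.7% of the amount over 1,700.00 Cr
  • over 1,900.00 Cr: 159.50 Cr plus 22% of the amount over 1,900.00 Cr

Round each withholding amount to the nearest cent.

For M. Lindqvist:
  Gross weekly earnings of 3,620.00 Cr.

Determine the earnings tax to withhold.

Earnings Tax: taxable = 3,620.00 Cr
  159.50 Cr + 22% × (3,620.00 Cr − 1,900.00 Cr) = 159.50 Cr + 22% × 1,720.00 Cr = 537.90 Cr

537.90 Cr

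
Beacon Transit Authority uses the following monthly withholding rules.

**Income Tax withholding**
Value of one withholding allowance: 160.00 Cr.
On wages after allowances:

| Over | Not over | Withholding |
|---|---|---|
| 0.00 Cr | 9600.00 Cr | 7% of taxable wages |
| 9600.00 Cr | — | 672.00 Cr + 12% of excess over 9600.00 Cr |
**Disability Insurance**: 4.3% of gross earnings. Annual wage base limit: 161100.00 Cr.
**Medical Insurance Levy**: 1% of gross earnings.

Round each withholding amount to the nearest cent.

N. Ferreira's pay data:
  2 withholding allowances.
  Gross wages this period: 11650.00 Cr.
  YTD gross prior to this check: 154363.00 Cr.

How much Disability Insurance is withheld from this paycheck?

Disability Insurance: cap 161100.00 Cr − YTD 154363.00 Cr = 6737.00 Cr subject; 4.3% × 6737.00 Cr = 289.69 Cr

289.69 Cr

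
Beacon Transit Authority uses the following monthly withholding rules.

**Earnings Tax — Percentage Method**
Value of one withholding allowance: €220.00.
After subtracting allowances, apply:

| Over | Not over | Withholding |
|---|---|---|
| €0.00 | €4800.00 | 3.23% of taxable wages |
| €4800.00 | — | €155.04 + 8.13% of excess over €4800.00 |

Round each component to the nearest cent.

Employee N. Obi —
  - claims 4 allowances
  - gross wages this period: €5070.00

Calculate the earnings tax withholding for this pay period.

Earnings Tax: taxable = €5070.00 − 4×€220.00 = €4190.00
  3.23% × €4190.00 = €135.34

€135.34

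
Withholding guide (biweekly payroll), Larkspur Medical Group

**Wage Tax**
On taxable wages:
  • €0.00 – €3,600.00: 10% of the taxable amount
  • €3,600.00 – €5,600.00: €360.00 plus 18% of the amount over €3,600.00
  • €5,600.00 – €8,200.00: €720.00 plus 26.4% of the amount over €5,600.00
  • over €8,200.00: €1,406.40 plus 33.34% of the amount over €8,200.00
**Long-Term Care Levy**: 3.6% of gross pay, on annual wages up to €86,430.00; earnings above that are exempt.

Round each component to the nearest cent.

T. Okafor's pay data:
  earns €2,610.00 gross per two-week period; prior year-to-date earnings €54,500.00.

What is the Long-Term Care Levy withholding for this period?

Long-Term Care Levy: 3.6% × €2,610.00 = €93.96

€93.96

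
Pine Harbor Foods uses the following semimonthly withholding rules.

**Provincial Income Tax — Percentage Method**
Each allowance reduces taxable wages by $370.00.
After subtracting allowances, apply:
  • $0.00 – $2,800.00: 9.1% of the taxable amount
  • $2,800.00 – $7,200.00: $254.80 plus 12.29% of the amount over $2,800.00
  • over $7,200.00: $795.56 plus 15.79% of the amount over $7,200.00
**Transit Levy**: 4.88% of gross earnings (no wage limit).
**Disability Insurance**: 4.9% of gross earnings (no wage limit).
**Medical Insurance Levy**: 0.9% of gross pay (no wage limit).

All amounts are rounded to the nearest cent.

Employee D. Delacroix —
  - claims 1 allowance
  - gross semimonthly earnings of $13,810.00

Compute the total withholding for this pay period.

Provincial Income Tax: taxable = $13,810.00 − 1×$370.00 = $13,440.00
  $795.56 + 15.79% × ($13,440.00 − $7,200.00) = $795.56 + 15.79% × $6,240.00 = $1,780.86
Transit Levy: 4.88% × $13,810.00 = $673.93
Disability Insurance: 4.9% × $13,810.00 = $676.69
Medical Insurance Levy: 0.9% × $13,810.00 = $124.29
Total: $1,780.86 + $673.93 + $676.69 + $124.29 = $3,255.77

$3,255.77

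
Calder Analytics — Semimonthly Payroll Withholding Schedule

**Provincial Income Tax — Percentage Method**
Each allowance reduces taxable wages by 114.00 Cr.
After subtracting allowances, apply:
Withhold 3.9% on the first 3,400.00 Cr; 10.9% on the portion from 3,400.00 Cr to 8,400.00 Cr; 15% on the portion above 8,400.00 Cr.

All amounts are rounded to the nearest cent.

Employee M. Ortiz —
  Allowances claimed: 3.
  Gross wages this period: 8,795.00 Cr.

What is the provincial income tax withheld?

Provincial Income Tax: taxable = 8,795.00 Cr − 3×114.00 Cr = 8,453.00 Cr
  677.60 Cr + 15% × (8,453.00 Cr − 8,400.00 Cr) = 677.60 Cr + 15% × 53.00 Cr = 685.55 Cr

685.55 Cr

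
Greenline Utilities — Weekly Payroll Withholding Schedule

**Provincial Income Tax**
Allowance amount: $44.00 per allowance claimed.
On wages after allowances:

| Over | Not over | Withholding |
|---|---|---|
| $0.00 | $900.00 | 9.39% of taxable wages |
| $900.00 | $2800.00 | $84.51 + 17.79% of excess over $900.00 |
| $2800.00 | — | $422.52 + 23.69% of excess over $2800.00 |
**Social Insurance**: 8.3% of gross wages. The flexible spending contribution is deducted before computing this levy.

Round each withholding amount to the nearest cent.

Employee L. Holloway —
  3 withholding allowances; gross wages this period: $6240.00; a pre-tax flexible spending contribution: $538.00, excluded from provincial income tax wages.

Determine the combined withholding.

Provincial Income Tax: taxable = $6240.00 − $538.00 − 3×$44.00 = $5570.00
  $422.52 + 23.69% × ($5570.00 − $2800.00) = $422.52 + 23.69% × $2770.00 = $1078.73
Social Insurance: 8.3% × $5702.00 = $473.27
Total: $1078.73 + $473.27 = $1552.00

$1552.00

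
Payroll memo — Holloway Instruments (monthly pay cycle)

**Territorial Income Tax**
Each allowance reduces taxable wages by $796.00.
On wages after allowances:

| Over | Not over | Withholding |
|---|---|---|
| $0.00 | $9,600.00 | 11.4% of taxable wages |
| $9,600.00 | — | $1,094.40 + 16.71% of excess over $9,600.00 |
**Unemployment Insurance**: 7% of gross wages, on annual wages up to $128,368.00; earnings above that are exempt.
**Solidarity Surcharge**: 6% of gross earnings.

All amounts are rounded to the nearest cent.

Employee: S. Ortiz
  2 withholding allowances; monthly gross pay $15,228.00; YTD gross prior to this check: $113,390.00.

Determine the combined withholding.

Territorial Income Tax: taxable = $15,228.00 − 2×$796.00 = $13,636.00
  $1,094.40 + 16.71% × ($13,636.00 − $9,600.00) = $1,094.40 + 16.71% × $4,036.00 = $1,768.82
Unemployment Insurance: cap $128,368.00 − YTD $113,390.00 = $14,978.00 subject; 7% × $14,978.00 = $1,048.46
Solidarity Surcharge: 6% × $15,228.00 = $913.68
Total: $1,768.82 + $1,048.46 + $913.68 = $3,730.96

$3,730.96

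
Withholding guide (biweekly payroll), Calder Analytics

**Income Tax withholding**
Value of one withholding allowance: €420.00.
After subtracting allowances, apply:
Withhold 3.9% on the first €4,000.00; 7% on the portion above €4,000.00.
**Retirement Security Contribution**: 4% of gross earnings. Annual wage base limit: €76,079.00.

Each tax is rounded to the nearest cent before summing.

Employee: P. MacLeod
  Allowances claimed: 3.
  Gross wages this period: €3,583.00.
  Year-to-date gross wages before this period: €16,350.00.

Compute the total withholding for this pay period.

€233.92

Income Tax: taxable = €3,583.00 − 3×€420.00 = €2,323.00
  3.9% × €2,323.00 = €90.60
Retirement Security Contribution: 4% × €3,583.00 = €143.32
Total: €90.60 + €143.32 = €233.92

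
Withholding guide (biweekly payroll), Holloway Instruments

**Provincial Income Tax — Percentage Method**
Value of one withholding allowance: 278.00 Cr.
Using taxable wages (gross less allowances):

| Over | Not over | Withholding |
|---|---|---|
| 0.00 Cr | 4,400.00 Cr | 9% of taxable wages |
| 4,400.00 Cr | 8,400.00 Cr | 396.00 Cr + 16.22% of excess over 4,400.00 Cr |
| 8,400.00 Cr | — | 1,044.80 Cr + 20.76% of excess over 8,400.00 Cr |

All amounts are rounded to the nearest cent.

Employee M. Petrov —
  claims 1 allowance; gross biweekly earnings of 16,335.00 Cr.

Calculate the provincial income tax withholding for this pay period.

2,634.39 Cr

Provincial Income Tax: taxable = 16,335.00 Cr − 1×278.00 Cr = 16,057.00 Cr
  1,044.80 Cr + 20.76% × (16,057.00 Cr − 8,400.00 Cr) = 1,044.80 Cr + 20.76% × 7,657.00 Cr = 2,634.39 Cr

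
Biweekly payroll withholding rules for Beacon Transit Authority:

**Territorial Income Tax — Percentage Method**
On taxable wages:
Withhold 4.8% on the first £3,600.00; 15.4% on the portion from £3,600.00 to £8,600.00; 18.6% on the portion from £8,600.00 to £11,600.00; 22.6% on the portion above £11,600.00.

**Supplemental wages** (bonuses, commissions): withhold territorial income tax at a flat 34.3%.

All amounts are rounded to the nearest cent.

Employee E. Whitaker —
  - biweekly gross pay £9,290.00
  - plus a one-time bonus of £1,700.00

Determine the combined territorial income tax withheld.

Territorial Income Tax: taxable = £9,290.00
  £942.80 + 18.6% × (£9,290.00 − £8,600.00) = £942.80 + 18.6% × £690.00 = £1,071.14
Supplemental (34.3% flat on bonus): 34.3% × £1,700.00 = £583.10
Total territorial income tax: £1,071.14 + £583.10 = £1,654.24

£1,654.24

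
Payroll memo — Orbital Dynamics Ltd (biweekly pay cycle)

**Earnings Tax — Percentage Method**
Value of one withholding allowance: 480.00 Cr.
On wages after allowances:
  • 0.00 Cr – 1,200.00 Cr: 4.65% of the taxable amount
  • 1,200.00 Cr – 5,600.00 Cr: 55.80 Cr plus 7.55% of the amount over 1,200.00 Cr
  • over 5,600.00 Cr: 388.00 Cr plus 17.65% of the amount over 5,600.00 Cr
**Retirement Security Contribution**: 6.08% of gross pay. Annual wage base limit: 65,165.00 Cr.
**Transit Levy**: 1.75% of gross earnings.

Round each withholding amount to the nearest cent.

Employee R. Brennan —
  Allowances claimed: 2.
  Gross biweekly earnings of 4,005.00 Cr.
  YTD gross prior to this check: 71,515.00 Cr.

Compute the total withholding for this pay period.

Earnings Tax: taxable = 4,005.00 Cr − 2×480.00 Cr = 3,045.00 Cr
  55.80 Cr + 7.55% × (3,045.00 Cr − 1,200.00 Cr) = 55.80 Cr + 7.55% × 1,845.00 Cr = 195.10 Cr
Retirement Security Contribution: YTD 71,515.00 Cr ≥ cap 65,165.00 Cr → 0.00 Cr
Transit Levy: 1.75% × 4,005.00 Cr = 70.09 Cr
Total: 195.10 Cr + 0.00 Cr + 70.09 Cr = 265.19 Cr

265.19 Cr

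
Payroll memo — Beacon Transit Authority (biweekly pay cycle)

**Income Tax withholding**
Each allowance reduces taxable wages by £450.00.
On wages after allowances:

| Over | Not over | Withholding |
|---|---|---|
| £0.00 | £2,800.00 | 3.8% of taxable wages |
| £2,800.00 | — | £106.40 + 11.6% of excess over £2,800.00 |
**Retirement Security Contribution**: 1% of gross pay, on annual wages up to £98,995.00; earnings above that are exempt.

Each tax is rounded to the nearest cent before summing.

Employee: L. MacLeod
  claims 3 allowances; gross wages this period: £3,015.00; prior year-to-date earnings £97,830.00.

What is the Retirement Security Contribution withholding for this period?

Retirement Security Contribution: cap £98,995.00 − YTD £97,830.00 = £1,165.00 subject; 1% × £1,165.00 = £11.65

£11.65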